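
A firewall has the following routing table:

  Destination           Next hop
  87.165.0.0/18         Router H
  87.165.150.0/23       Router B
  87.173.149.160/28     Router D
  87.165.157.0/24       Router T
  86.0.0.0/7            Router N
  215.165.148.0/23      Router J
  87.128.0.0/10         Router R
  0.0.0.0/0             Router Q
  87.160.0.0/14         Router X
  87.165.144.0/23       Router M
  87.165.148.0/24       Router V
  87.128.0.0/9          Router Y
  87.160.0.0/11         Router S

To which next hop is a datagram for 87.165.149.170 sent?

Routes whose prefix contains 87.165.149.170:
  0.0.0.0/0 (default, matches everything) -> Router Q
  86.0.0.0/7 (86.0.0.0 - 87.255.255.255) -> Router N
  87.128.0.0/9 (87.128.0.0 - 87.255.255.255) -> Router Y
  87.128.0.0/10 (87.128.0.0 - 87.191.255.255) -> Router R
  87.160.0.0/11 (87.160.0.0 - 87.191.255.255) -> Router S
More-specific entries that do NOT match:
  87.173.149.160/28 (87.173.149.160 - 87.173.149.175) does not contain 87.165.149.170
  87.165.157.0/24 (87.165.157.0 - 87.165.157.255) does not contain 87.165.149.170
  87.165.148.0/24 (87.165.148.0 - 87.165.148.255) does not contain 87.165.149.170
  87.165.150.0/23 (87.165.150.0 - 87.165.151.255) does not contain 87.165.149.170
  215.165.148.0/23 (215.165.148.0 - 215.165.149.255) does not contain 87.165.149.170
  87.165.144.0/23 (87.165.144.0 - 87.165.145.255) does not contain 87.165.149.170
  87.165.0.0/18 (87.165.0.0 - 87.165.63.255) does not contain 87.165.149.170
  87.160.0.0/14 (87.160.0.0 - 87.163.255.255) does not contain 87.165.149.170
Longest matching prefix is /11 -> next hop Router S.

Router S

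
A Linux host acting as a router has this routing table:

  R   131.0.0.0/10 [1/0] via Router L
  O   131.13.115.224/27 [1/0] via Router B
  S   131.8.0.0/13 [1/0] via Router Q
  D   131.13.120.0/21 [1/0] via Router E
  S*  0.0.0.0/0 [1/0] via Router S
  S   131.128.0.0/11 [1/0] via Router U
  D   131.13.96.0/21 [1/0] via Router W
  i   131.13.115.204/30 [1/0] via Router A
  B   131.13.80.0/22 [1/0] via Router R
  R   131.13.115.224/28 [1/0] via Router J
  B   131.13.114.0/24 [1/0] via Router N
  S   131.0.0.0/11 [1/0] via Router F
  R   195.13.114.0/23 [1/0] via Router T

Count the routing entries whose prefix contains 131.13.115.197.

4

Prefixes containing 131.13.115.197:
  0.0.0.0/0 (default, matches everything)
  131.0.0.0/10 (131.0.0.0 - 131.63.255.255)
  131.0.0.0/11 (131.0.0.0 - 131.31.255.255)
  131.8.0.0/13 (131.8.0.0 - 131.15.255.255)
Total matching entries: 4.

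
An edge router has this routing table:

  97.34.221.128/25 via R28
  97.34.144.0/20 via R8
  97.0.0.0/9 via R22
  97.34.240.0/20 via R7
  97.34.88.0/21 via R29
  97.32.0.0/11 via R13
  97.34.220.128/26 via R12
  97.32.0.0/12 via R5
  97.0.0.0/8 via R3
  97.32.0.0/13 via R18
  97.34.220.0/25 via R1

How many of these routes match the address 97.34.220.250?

5

Prefixes containing 97.34.220.250:
  97.0.0.0/8 (97.0.0.0 - 97.255.255.255)
  97.0.0.0/9 (97.0.0.0 - 97.127.255.255)
  97.32.0.0/11 (97.32.0.0 - 97.63.255.255)
  97.32.0.0/12 (97.32.0.0 - 97.47.255.255)
  97.32.0.0/13 (97.32.0.0 - 97.39.255.255)
Total matching entries: 5.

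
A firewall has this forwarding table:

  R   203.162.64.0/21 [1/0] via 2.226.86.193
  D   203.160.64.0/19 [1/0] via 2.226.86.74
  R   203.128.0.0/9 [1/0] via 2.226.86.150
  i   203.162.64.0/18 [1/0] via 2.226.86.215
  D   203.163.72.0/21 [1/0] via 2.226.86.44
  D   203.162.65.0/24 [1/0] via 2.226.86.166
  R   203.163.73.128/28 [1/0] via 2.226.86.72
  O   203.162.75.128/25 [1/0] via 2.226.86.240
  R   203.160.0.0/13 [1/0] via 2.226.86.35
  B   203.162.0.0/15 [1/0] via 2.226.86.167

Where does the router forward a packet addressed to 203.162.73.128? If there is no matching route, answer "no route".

2.226.86.215

Routes whose prefix contains 203.162.73.128:
  203.128.0.0/9 (203.128.0.0 - 203.255.255.255) -> 2.226.86.150
  203.160.0.0/13 (203.160.0.0 - 203.167.255.255) -> 2.226.86.35
  203.162.0.0/15 (203.162.0.0 - 203.163.255.255) -> 2.226.86.167
  203.162.64.0/18 (203.162.64.0 - 203.162.127.255) -> 2.226.86.215
More-specific entries that do NOT match:
  203.163.73.128/28 (203.163.73.128 - 203.163.73.143) does not contain 203.162.73.128
  203.162.75.128/25 (203.162.75.128 - 203.162.75.255) does not contain 203.162.73.128
  203.162.65.0/24 (203.162.65.0 - 203.162.65.255) does not contain 203.162.73.128
  203.162.64.0/21 (203.162.64.0 - 203.162.71.255) does not contain 203.162.73.128
  203.163.72.0/21 (203.163.72.0 - 203.163.79.255) does not contain 203.162.73.128
  203.160.64.0/19 (203.160.64.0 - 203.160.95.255) does not contain 203.162.73.128
Longest matching prefix is /18 -> next hop 2.226.86.215.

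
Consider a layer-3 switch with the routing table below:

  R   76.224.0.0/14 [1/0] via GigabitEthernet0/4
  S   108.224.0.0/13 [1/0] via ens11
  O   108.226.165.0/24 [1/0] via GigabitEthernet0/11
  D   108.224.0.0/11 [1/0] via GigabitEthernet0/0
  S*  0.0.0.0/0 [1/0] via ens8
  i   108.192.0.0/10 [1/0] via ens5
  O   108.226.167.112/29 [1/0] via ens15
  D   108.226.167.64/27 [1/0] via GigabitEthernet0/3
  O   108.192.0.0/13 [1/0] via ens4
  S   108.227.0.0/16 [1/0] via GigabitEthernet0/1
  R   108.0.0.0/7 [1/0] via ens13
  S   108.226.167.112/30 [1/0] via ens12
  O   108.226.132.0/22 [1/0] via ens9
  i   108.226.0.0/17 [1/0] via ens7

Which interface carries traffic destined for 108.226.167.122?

ens11

Routes whose prefix contains 108.226.167.122:
  0.0.0.0/0 (default, matches everything) -> ens8
  108.0.0.0/7 (108.0.0.0 - 109.255.255.255) -> ens13
  108.192.0.0/10 (108.192.0.0 - 108.255.255.255) -> ens5
  108.224.0.0/11 (108.224.0.0 - 108.255.255.255) -> GigabitEthernet0/0
  108.224.0.0/13 (108.224.0.0 - 108.231.255.255) -> ens11
More-specific entries that do NOT match:
  108.226.167.112/30 (108.226.167.112 - 108.226.167.115) does not contain 108.226.167.122
  108.226.167.112/29 (108.226.167.112 - 108.226.167.119) does not contain 108.226.167.122
  108.226.167.64/27 (108.226.167.64 - 108.226.167.95) does not contain 108.226.167.122
  108.226.165.0/24 (108.226.165.0 - 108.226.165.255) does not contain 108.226.167.122
  108.226.132.0/22 (108.226.132.0 - 108.226.135.255) does not contain 108.226.167.122
  108.226.0.0/17 (108.226.0.0 - 108.226.127.255) does not contain 108.226.167.122
  108.227.0.0/16 (108.227.0.0 - 108.227.255.255) does not contain 108.226.167.122
  76.224.0.0/14 (76.224.0.0 - 76.227.255.255) does not contain 108.226.167.122
Longest matching prefix is /13 -> interface ens11.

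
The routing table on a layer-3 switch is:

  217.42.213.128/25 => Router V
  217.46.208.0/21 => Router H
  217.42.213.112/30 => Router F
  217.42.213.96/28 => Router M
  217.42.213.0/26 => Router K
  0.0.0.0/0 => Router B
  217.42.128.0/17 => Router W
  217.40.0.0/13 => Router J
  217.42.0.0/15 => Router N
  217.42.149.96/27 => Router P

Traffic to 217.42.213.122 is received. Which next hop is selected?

Routes whose prefix contains 217.42.213.122:
  0.0.0.0/0 (default, matches everything) -> Router B
  217.40.0.0/13 (217.40.0.0 - 217.47.255.255) -> Router J
  217.42.0.0/15 (217.42.0.0 - 217.43.255.255) -> Router N
  217.42.128.0/17 (217.42.128.0 - 217.42.255.255) -> Router W
More-specific entries that do NOT match:
  217.42.213.112/30 (217.42.213.112 - 217.42.213.115) does not contain 217.42.213.122
  217.42.213.96/28 (217.42.213.96 - 217.42.213.111) does not contain 217.42.213.122
  217.42.149.96/27 (217.42.149.96 - 217.42.149.127) does not contain 217.42.213.122
  217.42.213.0/26 (217.42.213.0 - 217.42.213.63) does not contain 217.42.213.122
  217.42.213.128/25 (217.42.213.128 - 217.42.213.255) does not contain 217.42.213.122
  217.46.208.0/21 (217.46.208.0 - 217.46.215.255) does not contain 217.42.213.122
Longest matching prefix is /17 -> next hop Router W.

Router W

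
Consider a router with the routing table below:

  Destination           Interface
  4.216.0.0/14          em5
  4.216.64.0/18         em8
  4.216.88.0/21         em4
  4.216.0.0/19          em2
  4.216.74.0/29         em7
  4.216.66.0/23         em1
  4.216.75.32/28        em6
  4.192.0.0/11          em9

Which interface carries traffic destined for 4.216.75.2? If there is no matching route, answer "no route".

Routes whose prefix contains 4.216.75.2:
  4.192.0.0/11 (4.192.0.0 - 4.223.255.255) -> em9
  4.216.0.0/14 (4.216.0.0 - 4.219.255.255) -> em5
  4.216.64.0/18 (4.216.64.0 - 4.216.127.255) -> em8
More-specific entries that do NOT match:
  4.216.74.0/29 (4.216.74.0 - 4.216.74.7) does not contain 4.216.75.2
  4.216.75.32/28 (4.216.75.32 - 4.216.75.47) does not contain 4.216.75.2
  4.216.66.0/23 (4.216.66.0 - 4.216.67.255) does not contain 4.216.75.2
  4.216.88.0/21 (4.216.88.0 - 4.216.95.255) does not contain 4.216.75.2
  4.216.0.0/19 (4.216.0.0 - 4.216.31.255) does not contain 4.216.75.2
Longest matching prefix is /18 -> interface em8.

em8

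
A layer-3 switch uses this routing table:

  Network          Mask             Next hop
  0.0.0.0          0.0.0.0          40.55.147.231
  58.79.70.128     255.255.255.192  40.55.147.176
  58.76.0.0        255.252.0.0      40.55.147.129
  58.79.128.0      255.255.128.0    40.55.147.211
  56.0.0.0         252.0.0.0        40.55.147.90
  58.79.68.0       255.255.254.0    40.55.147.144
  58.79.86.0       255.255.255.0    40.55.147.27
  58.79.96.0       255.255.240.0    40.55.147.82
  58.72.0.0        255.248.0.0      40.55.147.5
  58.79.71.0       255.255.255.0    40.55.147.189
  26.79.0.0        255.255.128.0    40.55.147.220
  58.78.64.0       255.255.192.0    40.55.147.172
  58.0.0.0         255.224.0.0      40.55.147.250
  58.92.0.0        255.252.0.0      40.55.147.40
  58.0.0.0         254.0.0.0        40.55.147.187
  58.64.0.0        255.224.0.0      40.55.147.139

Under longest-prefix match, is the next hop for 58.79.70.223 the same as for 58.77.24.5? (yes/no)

58.79.70.223: longest match 58.76.0.0/14 -> 40.55.147.129
58.77.24.5: longest match 58.76.0.0/14 -> 40.55.147.129

yes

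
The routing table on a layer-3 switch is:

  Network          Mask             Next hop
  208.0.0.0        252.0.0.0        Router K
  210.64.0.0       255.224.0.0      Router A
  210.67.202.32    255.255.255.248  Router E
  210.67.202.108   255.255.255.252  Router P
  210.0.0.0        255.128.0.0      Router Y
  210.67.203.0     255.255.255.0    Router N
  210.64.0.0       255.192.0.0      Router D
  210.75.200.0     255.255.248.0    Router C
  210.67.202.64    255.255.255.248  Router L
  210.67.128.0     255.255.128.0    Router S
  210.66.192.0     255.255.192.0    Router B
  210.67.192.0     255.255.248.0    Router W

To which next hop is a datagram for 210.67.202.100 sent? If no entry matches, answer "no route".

Routes whose prefix contains 210.67.202.100:
  208.0.0.0/6 (208.0.0.0 - 211.255.255.255) -> Router K
  210.0.0.0/9 (210.0.0.0 - 210.127.255.255) -> Router Y
  210.64.0.0/10 (210.64.0.0 - 210.127.255.255) -> Router D
  210.64.0.0/11 (210.64.0.0 - 210.95.255.255) -> Router A
  210.67.128.0/17 (210.67.128.0 - 210.67.255.255) -> Router S
More-specific entries that do NOT match:
  210.67.202.108/30 (210.67.202.108 - 210.67.202.111) does not contain 210.67.202.100
  210.67.202.32/29 (210.67.202.32 - 210.67.202.39) does not contain 210.67.202.100
  210.67.202.64/29 (210.67.202.64 - 210.67.202.71) does not contain 210.67.202.100
  210.67.203.0/24 (210.67.203.0 - 210.67.203.255) does not contain 210.67.202.100
  210.75.200.0/21 (210.75.200.0 - 210.75.207.255) does not contain 210.67.202.100
  210.67.192.0/21 (210.67.192.0 - 210.67.199.255) does not contain 210.67.202.100
  210.66.192.0/18 (210.66.192.0 - 210.66.255.255) does not contain 210.67.202.100
Longest matching prefix is /17 -> next hop Router S.

Router S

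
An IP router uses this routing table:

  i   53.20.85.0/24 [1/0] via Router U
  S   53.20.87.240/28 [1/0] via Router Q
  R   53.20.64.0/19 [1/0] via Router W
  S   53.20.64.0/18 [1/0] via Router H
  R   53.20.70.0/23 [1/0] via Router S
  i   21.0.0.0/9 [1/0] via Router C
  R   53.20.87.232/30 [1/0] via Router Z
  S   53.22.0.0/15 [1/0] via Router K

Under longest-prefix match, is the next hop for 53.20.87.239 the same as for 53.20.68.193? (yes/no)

yes

53.20.87.239: longest match 53.20.64.0/19 -> Router W
53.20.68.193: longest match 53.20.64.0/19 -> Router W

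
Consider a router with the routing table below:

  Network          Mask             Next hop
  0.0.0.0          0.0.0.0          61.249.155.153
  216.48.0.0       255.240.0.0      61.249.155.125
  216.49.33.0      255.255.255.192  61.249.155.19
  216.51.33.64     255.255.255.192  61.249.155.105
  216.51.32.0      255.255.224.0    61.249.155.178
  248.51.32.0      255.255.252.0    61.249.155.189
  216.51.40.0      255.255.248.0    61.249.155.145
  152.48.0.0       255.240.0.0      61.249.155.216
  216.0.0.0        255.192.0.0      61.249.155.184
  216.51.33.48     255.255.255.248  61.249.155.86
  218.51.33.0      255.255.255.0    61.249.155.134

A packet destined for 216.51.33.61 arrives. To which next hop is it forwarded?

61.249.155.178

Routes whose prefix contains 216.51.33.61:
  0.0.0.0/0 (default, matches everything) -> 61.249.155.153
  216.0.0.0/10 (216.0.0.0 - 216.63.255.255) -> 61.249.155.184
  216.48.0.0/12 (216.48.0.0 - 216.63.255.255) -> 61.249.155.125
  216.51.32.0/19 (216.51.32.0 - 216.51.63.255) -> 61.249.155.178
More-specific entries that do NOT match:
  216.51.33.48/29 (216.51.33.48 - 216.51.33.55) does not contain 216.51.33.61
  216.49.33.0/26 (216.49.33.0 - 216.49.33.63) does not contain 216.51.33.61
  216.51.33.64/26 (216.51.33.64 - 216.51.33.127) does not contain 216.51.33.61
  218.51.33.0/24 (218.51.33.0 - 218.51.33.255) does not contain 216.51.33.61
  248.51.32.0/22 (248.51.32.0 - 248.51.35.255) does not contain 216.51.33.61
  216.51.40.0/21 (216.51.40.0 - 216.51.47.255) does not contain 216.51.33.61
Longest matching prefix is /19 -> next hop 61.249.155.178.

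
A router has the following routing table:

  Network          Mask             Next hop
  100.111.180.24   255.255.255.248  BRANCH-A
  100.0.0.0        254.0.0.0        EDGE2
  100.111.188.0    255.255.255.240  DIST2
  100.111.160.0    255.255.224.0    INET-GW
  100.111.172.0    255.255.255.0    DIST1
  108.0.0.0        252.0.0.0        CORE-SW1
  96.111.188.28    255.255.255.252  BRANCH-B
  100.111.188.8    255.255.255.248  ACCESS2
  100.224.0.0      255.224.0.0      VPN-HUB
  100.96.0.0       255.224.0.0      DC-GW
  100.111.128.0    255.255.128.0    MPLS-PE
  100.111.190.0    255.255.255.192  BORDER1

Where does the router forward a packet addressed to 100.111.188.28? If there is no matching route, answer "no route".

Routes whose prefix contains 100.111.188.28:
  100.0.0.0/7 (100.0.0.0 - 101.255.255.255) -> EDGE2
  100.96.0.0/11 (100.96.0.0 - 100.127.255.255) -> DC-GW
  100.111.128.0/17 (100.111.128.0 - 100.111.255.255) -> MPLS-PE
  100.111.160.0/19 (100.111.160.0 - 100.111.191.255) -> INET-GW
More-specific entries that do NOT match:
  96.111.188.28/30 (96.111.188.28 - 96.111.188.31) does not contain 100.111.188.28
  100.111.180.24/29 (100.111.180.24 - 100.111.180.31) does not contain 100.111.188.28
  100.111.188.8/29 (100.111.188.8 - 100.111.188.15) does not contain 100.111.188.28
  100.111.188.0/28 (100.111.188.0 - 100.111.188.15) does not contain 100.111.188.28
  100.111.190.0/26 (100.111.190.0 - 100.111.190.63) does not contain 100.111.188.28
  100.111.172.0/24 (100.111.172.0 - 100.111.172.255) does not contain 100.111.188.28
Longest matching prefix is /19 -> next hop INET-GW.

INET-GW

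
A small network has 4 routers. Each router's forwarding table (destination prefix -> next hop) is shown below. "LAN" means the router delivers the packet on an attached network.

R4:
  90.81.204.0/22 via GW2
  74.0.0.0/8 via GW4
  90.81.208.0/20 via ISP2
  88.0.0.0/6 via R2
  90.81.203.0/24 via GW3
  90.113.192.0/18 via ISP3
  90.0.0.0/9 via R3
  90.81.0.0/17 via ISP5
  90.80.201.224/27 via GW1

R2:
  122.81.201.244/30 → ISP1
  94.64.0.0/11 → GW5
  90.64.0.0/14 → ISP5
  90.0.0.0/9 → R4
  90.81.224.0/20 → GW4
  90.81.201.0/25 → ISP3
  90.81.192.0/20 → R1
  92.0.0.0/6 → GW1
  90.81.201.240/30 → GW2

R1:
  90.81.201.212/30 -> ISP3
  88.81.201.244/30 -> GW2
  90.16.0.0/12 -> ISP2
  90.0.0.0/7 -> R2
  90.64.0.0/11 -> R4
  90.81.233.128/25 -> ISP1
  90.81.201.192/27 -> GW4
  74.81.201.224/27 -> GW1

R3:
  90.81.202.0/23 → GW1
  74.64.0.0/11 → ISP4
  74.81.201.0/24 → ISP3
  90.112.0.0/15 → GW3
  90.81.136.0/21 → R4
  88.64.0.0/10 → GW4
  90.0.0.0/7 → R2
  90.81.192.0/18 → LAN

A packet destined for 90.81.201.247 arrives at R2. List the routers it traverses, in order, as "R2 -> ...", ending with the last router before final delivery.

At R2: longest match for 90.81.201.247 is 90.81.192.0/20 -> R1
At R1: longest match for 90.81.201.247 is 90.64.0.0/11 -> R4
At R4: longest match for 90.81.201.247 is 90.0.0.0/9 -> R3
At R3: longest match for 90.81.201.247 is 90.81.192.0/18 -> LAN

R2 -> R1 -> R4 -> R3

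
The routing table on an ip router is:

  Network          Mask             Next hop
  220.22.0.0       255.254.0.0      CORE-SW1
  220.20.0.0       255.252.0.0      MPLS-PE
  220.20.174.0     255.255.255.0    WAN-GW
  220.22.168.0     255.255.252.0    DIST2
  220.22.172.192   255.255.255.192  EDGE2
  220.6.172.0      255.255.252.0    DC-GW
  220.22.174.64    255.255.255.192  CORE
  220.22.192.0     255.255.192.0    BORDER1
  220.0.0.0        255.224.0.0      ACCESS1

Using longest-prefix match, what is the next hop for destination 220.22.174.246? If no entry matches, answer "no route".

CORE-SW1

Routes whose prefix contains 220.22.174.246:
  220.0.0.0/11 (220.0.0.0 - 220.31.255.255) -> ACCESS1
  220.20.0.0/14 (220.20.0.0 - 220.23.255.255) -> MPLS-PE
  220.22.0.0/15 (220.22.0.0 - 220.23.255.255) -> CORE-SW1
More-specific entries that do NOT match:
  220.22.172.192/26 (220.22.172.192 - 220.22.172.255) does not contain 220.22.174.246
  220.22.174.64/26 (220.22.174.64 - 220.22.174.127) does not contain 220.22.174.246
  220.20.174.0/24 (220.20.174.0 - 220.20.174.255) does not contain 220.22.174.246
  220.22.168.0/22 (220.22.168.0 - 220.22.171.255) does not contain 220.22.174.246
  220.6.172.0/22 (220.6.172.0 - 220.6.175.255) does not contain 220.22.174.246
  220.22.192.0/18 (220.22.192.0 - 220.22.255.255) does not contain 220.22.174.246
Longest matching prefix is /15 -> next hop CORE-SW1.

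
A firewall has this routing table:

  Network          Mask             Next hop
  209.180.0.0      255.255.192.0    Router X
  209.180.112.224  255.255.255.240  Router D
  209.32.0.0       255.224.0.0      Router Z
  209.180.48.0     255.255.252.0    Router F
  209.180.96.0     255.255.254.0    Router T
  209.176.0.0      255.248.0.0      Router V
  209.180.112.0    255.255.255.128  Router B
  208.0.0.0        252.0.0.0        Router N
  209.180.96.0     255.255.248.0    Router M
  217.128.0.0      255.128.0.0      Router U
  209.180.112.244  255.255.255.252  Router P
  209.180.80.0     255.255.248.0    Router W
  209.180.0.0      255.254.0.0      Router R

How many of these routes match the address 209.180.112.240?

3

Prefixes containing 209.180.112.240:
  208.0.0.0/6 (208.0.0.0 - 211.255.255.255)
  209.176.0.0/13 (209.176.0.0 - 209.183.255.255)
  209.180.0.0/15 (209.180.0.0 - 209.181.255.255)
Total matching entries: 3.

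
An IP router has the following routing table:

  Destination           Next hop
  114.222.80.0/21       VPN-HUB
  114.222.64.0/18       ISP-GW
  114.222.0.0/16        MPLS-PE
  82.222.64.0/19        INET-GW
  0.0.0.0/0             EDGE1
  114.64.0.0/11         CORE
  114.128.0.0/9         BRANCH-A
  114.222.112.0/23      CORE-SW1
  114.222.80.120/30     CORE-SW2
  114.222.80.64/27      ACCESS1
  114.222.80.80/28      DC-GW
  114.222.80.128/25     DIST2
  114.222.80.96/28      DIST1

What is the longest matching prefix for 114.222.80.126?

114.222.80.0/21

Entries matching 114.222.80.126:
  0.0.0.0/0 (default, matches everything)
  114.128.0.0/9 (114.128.0.0 - 114.255.255.255)
  114.222.0.0/16 (114.222.0.0 - 114.222.255.255)
  114.222.64.0/18 (114.222.64.0 - 114.222.127.255)
  114.222.80.0/21 (114.222.80.0 - 114.222.87.255)
Most specific is 114.222.80.0/21.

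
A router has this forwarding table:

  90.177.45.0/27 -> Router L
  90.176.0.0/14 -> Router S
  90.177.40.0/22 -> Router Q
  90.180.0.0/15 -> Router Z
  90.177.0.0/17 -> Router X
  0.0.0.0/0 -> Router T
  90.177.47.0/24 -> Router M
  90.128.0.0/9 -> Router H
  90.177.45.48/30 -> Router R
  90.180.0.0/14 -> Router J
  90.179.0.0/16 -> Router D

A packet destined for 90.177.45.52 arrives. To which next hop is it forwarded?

Routes whose prefix contains 90.177.45.52:
  0.0.0.0/0 (default, matches everything) -> Router T
  90.128.0.0/9 (90.128.0.0 - 90.255.255.255) -> Router H
  90.176.0.0/14 (90.176.0.0 - 90.179.255.255) -> Router S
  90.177.0.0/17 (90.177.0.0 - 90.177.127.255) -> Router X
More-specific entries that do NOT match:
  90.177.45.48/30 (90.177.45.48 - 90.177.45.51) does not contain 90.177.45.52
  90.177.45.0/27 (90.177.45.0 - 90.177.45.31) does not contain 90.177.45.52
  90.177.47.0/24 (90.177.47.0 - 90.177.47.255) does not contain 90.177.45.52
  90.177.40.0/22 (90.177.40.0 - 90.177.43.255) does not contain 90.177.45.52
Longest matching prefix is /17 -> next hop Router X.

Router X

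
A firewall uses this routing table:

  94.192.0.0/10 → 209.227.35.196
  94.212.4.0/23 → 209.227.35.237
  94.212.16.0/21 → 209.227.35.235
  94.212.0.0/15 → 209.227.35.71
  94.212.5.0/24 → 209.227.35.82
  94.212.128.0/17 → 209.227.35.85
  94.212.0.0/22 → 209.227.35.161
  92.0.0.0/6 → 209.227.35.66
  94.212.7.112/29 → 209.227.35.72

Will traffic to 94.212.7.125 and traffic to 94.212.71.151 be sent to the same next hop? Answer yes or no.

94.212.7.125: longest match 94.212.0.0/15 -> 209.227.35.71
94.212.71.151: longest match 94.212.0.0/15 -> 209.227.35.71

yes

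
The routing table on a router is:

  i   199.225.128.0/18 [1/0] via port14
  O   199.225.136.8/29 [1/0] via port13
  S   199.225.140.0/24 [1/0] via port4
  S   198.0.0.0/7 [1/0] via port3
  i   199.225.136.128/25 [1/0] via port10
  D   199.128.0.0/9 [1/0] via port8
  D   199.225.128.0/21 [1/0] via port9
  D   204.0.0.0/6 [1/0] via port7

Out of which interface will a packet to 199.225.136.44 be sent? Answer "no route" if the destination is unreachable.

port14

Routes whose prefix contains 199.225.136.44:
  198.0.0.0/7 (198.0.0.0 - 199.255.255.255) -> port3
  199.128.0.0/9 (199.128.0.0 - 199.255.255.255) -> port8
  199.225.128.0/18 (199.225.128.0 - 199.225.191.255) -> port14
More-specific entries that do NOT match:
  199.225.136.8/29 (199.225.136.8 - 199.225.136.15) does not contain 199.225.136.44
  199.225.136.128/25 (199.225.136.128 - 199.225.136.255) does not contain 199.225.136.44
  199.225.140.0/24 (199.225.140.0 - 199.225.140.255) does not contain 199.225.136.44
  199.225.128.0/21 (199.225.128.0 - 199.225.135.255) does not contain 199.225.136.44
Longest matching prefix is /18 -> interface port14.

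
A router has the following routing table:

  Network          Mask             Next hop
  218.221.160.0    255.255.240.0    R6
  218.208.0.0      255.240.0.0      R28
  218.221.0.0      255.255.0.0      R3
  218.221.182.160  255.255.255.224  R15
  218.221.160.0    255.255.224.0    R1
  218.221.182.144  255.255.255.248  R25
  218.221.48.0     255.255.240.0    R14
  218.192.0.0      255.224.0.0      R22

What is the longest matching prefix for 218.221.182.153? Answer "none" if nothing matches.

218.221.160.0/19

Entries matching 218.221.182.153:
  218.192.0.0/11 (218.192.0.0 - 218.223.255.255)
  218.208.0.0/12 (218.208.0.0 - 218.223.255.255)
  218.221.0.0/16 (218.221.0.0 - 218.221.255.255)
  218.221.160.0/19 (218.221.160.0 - 218.221.191.255)
Most specific is 218.221.160.0/19.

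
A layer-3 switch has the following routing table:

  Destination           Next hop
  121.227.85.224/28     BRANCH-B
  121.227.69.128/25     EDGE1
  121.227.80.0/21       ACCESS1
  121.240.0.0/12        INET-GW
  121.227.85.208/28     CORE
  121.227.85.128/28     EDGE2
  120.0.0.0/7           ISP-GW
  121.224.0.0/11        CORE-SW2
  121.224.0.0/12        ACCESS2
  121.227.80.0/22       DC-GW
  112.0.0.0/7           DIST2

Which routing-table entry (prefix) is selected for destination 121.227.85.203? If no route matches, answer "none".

Entries matching 121.227.85.203:
  120.0.0.0/7 (120.0.0.0 - 121.255.255.255)
  121.224.0.0/11 (121.224.0.0 - 121.255.255.255)
  121.224.0.0/12 (121.224.0.0 - 121.239.255.255)
  121.227.80.0/21 (121.227.80.0 - 121.227.87.255)
Most specific is 121.227.80.0/21.

121.227.80.0/21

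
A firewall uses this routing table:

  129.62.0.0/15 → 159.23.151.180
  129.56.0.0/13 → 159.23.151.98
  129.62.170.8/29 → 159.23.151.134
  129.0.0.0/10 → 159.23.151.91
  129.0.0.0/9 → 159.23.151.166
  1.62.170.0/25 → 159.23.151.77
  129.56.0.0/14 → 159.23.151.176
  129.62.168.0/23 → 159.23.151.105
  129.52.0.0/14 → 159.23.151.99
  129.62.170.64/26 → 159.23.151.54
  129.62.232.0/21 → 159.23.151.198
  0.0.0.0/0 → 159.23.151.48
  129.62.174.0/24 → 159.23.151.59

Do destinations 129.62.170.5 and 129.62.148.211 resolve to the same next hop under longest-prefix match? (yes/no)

yes

129.62.170.5: longest match 129.62.0.0/15 -> 159.23.151.180
129.62.148.211: longest match 129.62.0.0/15 -> 159.23.151.180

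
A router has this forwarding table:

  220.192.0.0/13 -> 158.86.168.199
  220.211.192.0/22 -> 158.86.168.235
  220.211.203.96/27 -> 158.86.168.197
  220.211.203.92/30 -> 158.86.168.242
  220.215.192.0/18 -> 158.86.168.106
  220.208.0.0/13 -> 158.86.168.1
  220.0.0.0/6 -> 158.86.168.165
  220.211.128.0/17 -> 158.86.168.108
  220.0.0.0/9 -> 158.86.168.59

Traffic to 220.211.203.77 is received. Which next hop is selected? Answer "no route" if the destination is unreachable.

158.86.168.108

Routes whose prefix contains 220.211.203.77:
  220.0.0.0/6 (220.0.0.0 - 223.255.255.255) -> 158.86.168.165
  220.208.0.0/13 (220.208.0.0 - 220.215.255.255) -> 158.86.168.1
  220.211.128.0/17 (220.211.128.0 - 220.211.255.255) -> 158.86.168.108
More-specific entries that do NOT match:
  220.211.203.92/30 (220.211.203.92 - 220.211.203.95) does not contain 220.211.203.77
  220.211.203.96/27 (220.211.203.96 - 220.211.203.127) does not contain 220.211.203.77
  220.211.192.0/22 (220.211.192.0 - 220.211.195.255) does not contain 220.211.203.77
  220.215.192.0/18 (220.215.192.0 - 220.215.255.255) does not contain 220.211.203.77
Longest matching prefix is /17 -> next hop 158.86.168.108.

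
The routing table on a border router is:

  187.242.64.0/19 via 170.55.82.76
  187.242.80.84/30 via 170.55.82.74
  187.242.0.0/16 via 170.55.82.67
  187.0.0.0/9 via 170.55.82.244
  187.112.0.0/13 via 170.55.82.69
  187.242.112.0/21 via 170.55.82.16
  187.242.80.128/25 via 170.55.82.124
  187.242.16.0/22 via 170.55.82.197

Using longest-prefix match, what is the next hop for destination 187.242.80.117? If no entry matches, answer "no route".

170.55.82.76

Routes whose prefix contains 187.242.80.117:
  187.242.0.0/16 (187.242.0.0 - 187.242.255.255) -> 170.55.82.67
  187.242.64.0/19 (187.242.64.0 - 187.242.95.255) -> 170.55.82.76
More-specific entries that do NOT match:
  187.242.80.84/30 (187.242.80.84 - 187.242.80.87) does not contain 187.242.80.117
  187.242.80.128/25 (187.242.80.128 - 187.242.80.255) does not contain 187.242.80.117
  187.242.16.0/22 (187.242.16.0 - 187.242.19.255) does not contain 187.242.80.117
  187.242.112.0/21 (187.242.112.0 - 187.242.119.255) does not contain 187.242.80.117
Longest matching prefix is /19 -> next hop 170.55.82.76.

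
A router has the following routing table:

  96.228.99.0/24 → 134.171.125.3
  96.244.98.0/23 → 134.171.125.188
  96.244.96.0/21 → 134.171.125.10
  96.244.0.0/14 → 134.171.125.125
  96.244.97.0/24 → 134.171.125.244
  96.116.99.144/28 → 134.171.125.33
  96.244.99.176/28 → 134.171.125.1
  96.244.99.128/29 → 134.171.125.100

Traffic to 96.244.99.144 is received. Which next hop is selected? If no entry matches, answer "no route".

134.171.125.188

Routes whose prefix contains 96.244.99.144:
  96.244.0.0/14 (96.244.0.0 - 96.247.255.255) -> 134.171.125.125
  96.244.96.0/21 (96.244.96.0 - 96.244.103.255) -> 134.171.125.10
  96.244.98.0/23 (96.244.98.0 - 96.244.99.255) -> 134.171.125.188
More-specific entries that do NOT match:
  96.244.99.128/29 (96.244.99.128 - 96.244.99.135) does not contain 96.244.99.144
  96.116.99.144/28 (96.116.99.144 - 96.116.99.159) does not contain 96.244.99.144
  96.244.99.176/28 (96.244.99.176 - 96.244.99.191) does not contain 96.244.99.144
  96.228.99.0/24 (96.228.99.0 - 96.228.99.255) does not contain 96.244.99.144
  96.244.97.0/24 (96.244.97.0 - 96.244.97.255) does not contain 96.244.99.144
Longest matching prefix is /23 -> next hop 134.171.125.188.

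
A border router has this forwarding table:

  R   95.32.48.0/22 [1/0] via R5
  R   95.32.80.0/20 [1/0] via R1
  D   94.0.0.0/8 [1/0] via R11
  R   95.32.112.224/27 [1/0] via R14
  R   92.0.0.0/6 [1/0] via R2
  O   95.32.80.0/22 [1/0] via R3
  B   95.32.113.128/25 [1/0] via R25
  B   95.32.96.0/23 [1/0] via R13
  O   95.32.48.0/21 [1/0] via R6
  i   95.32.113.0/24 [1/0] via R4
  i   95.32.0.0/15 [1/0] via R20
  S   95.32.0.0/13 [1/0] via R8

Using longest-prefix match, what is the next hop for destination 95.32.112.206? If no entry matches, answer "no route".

Routes whose prefix contains 95.32.112.206:
  92.0.0.0/6 (92.0.0.0 - 95.255.255.255) -> R2
  95.32.0.0/13 (95.32.0.0 - 95.39.255.255) -> R8
  95.32.0.0/15 (95.32.0.0 - 95.33.255.255) -> R20
More-specific entries that do NOT match:
  95.32.112.224/27 (95.32.112.224 - 95.32.112.255) does not contain 95.32.112.206
  95.32.113.128/25 (95.32.113.128 - 95.32.113.255) does not contain 95.32.112.206
  95.32.113.0/24 (95.32.113.0 - 95.32.113.255) does not contain 95.32.112.206
  95.32.96.0/23 (95.32.96.0 - 95.32.97.255) does not contain 95.32.112.206
  95.32.48.0/22 (95.32.48.0 - 95.32.51.255) does not contain 95.32.112.206
  95.32.80.0/22 (95.32.80.0 - 95.32.83.255) does not contain 95.32.112.206
  95.32.48.0/21 (95.32.48.0 - 95.32.55.255) does not contain 95.32.112.206
  95.32.80.0/20 (95.32.80.0 - 95.32.95.255) does not contain 95.32.112.206
Longest matching prefix is /15 -> next hop R20.

R20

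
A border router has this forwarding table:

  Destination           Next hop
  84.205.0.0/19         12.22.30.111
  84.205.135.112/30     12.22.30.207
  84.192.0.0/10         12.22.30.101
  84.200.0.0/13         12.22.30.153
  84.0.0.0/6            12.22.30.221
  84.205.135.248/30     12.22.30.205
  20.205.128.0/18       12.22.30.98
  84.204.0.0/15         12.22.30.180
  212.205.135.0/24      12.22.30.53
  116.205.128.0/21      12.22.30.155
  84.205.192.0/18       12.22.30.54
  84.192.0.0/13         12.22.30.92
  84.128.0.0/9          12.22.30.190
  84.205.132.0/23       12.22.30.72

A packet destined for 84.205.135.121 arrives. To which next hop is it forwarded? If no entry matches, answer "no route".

Routes whose prefix contains 84.205.135.121:
  84.0.0.0/6 (84.0.0.0 - 87.255.255.255) -> 12.22.30.221
  84.128.0.0/9 (84.128.0.0 - 84.255.255.255) -> 12.22.30.190
  84.192.0.0/10 (84.192.0.0 - 84.255.255.255) -> 12.22.30.101
  84.200.0.0/13 (84.200.0.0 - 84.207.255.255) -> 12.22.30.153
  84.204.0.0/15 (84.204.0.0 - 84.205.255.255) -> 12.22.30.180
More-specific entries that do NOT match:
  84.205.135.112/30 (84.205.135.112 - 84.205.135.115) does not contain 84.205.135.121
  84.205.135.248/30 (84.205.135.248 - 84.205.135.251) does not contain 84.205.135.121
  212.205.135.0/24 (212.205.135.0 - 212.205.135.255) does not contain 84.205.135.121
  84.205.132.0/23 (84.205.132.0 - 84.205.133.255) does not contain 84.205.135.121
  116.205.128.0/21 (116.205.128.0 - 116.205.135.255) does not contain 84.205.135.121
  84.205.0.0/19 (84.205.0.0 - 84.205.31.255) does not contain 84.205.135.121
  20.205.128.0/18 (20.205.128.0 - 20.205.191.255) does not contain 84.205.135.121
  84.205.192.0/18 (84.205.192.0 - 84.205.255.255) does not contain 84.205.135.121
Longest matching prefix is /15 -> next hop 12.22.30.180.

12.22.30.180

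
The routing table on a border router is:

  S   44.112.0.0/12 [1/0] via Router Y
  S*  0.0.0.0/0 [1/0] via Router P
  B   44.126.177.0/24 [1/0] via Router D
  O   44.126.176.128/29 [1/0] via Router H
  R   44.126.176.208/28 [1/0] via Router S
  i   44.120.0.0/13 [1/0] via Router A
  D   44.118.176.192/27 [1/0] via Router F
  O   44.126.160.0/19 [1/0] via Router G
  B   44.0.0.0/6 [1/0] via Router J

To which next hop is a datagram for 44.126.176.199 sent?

Routes whose prefix contains 44.126.176.199:
  0.0.0.0/0 (default, matches everything) -> Router P
  44.0.0.0/6 (44.0.0.0 - 47.255.255.255) -> Router J
  44.112.0.0/12 (44.112.0.0 - 44.127.255.255) -> Router Y
  44.120.0.0/13 (44.120.0.0 - 44.127.255.255) -> Router A
  44.126.160.0/19 (44.126.160.0 - 44.126.191.255) -> Router G
More-specific entries that do NOT match:
  44.126.176.128/29 (44.126.176.128 - 44.126.176.135) does not contain 44.126.176.199
  44.126.176.208/28 (44.126.176.208 - 44.126.176.223) does not contain 44.126.176.199
  44.118.176.192/27 (44.118.176.192 - 44.118.176.223) does not contain 44.126.176.199
  44.126.177.0/24 (44.126.177.0 - 44.126.177.255) does not contain 44.126.176.199
Longest matching prefix is /19 -> next hop Router G.

Router G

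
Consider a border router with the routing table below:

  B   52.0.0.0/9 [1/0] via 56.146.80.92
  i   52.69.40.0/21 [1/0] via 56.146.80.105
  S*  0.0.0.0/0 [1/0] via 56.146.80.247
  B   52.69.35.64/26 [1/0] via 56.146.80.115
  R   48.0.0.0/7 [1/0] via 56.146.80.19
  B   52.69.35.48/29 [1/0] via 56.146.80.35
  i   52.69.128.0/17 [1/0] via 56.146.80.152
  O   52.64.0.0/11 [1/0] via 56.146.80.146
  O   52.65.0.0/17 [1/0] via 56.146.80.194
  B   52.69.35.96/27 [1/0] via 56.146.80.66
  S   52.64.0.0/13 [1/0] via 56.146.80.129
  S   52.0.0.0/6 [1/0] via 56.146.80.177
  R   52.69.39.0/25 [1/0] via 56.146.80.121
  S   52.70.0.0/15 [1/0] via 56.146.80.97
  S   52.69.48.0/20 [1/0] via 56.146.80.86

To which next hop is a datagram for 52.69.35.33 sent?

56.146.80.129

Routes whose prefix contains 52.69.35.33:
  0.0.0.0/0 (default, matches everything) -> 56.146.80.247
  52.0.0.0/6 (52.0.0.0 - 55.255.255.255) -> 56.146.80.177
  52.0.0.0/9 (52.0.0.0 - 52.127.255.255) -> 56.146.80.92
  52.64.0.0/11 (52.64.0.0 - 52.95.255.255) -> 56.146.80.146
  52.64.0.0/13 (52.64.0.0 - 52.71.255.255) -> 56.146.80.129
More-specific entries that do NOT match:
  52.69.35.48/29 (52.69.35.48 - 52.69.35.55) does not contain 52.69.35.33
  52.69.35.96/27 (52.69.35.96 - 52.69.35.127) does not contain 52.69.35.33
  52.69.35.64/26 (52.69.35.64 - 52.69.35.127) does not contain 52.69.35.33
  52.69.39.0/25 (52.69.39.0 - 52.69.39.127) does not contain 52.69.35.33
  52.69.40.0/21 (52.69.40.0 - 52.69.47.255) does not contain 52.69.35.33
  52.69.48.0/20 (52.69.48.0 - 52.69.63.255) does not contain 52.69.35.33
  52.69.128.0/17 (52.69.128.0 - 52.69.255.255) does not contain 52.69.35.33
  52.65.0.0/17 (52.65.0.0 - 52.65.127.255) does not contain 52.69.35.33
  52.70.0.0/15 (52.70.0.0 - 52.71.255.255) does not contain 52.69.35.33
Longest matching prefix is /13 -> next hop 56.146.80.129.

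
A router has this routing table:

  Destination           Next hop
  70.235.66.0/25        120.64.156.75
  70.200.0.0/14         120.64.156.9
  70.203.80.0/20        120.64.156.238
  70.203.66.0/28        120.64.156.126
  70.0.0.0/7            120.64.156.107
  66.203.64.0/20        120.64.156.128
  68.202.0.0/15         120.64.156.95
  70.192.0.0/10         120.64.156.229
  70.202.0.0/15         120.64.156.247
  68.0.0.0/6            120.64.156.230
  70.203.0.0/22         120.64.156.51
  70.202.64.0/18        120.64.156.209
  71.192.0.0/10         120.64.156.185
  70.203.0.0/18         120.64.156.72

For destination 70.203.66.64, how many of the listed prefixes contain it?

Prefixes containing 70.203.66.64:
  68.0.0.0/6 (68.0.0.0 - 71.255.255.255)
  70.0.0.0/7 (70.0.0.0 - 71.255.255.255)
  70.192.0.0/10 (70.192.0.0 - 70.255.255.255)
  70.200.0.0/14 (70.200.0.0 - 70.203.255.255)
  70.202.0.0/15 (70.202.0.0 - 70.203.255.255)
Total matching entries: 5.

5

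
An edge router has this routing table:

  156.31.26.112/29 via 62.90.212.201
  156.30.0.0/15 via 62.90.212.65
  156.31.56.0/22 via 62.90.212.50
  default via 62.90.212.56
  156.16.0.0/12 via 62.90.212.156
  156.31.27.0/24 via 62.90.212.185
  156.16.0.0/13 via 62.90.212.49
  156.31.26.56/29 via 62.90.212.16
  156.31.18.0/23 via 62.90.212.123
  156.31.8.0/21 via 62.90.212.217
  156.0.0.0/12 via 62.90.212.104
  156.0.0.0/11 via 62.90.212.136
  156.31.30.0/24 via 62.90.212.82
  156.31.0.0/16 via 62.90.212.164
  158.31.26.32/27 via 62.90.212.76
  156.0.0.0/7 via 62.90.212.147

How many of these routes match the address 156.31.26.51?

6

Prefixes containing 156.31.26.51:
  0.0.0.0/0 (default, matches everything)
  156.0.0.0/7 (156.0.0.0 - 157.255.255.255)
  156.0.0.0/11 (156.0.0.0 - 156.31.255.255)
  156.16.0.0/12 (156.16.0.0 - 156.31.255.255)
  156.30.0.0/15 (156.30.0.0 - 156.31.255.255)
  156.31.0.0/16 (156.31.0.0 - 156.31.255.255)
Total matching entries: 6.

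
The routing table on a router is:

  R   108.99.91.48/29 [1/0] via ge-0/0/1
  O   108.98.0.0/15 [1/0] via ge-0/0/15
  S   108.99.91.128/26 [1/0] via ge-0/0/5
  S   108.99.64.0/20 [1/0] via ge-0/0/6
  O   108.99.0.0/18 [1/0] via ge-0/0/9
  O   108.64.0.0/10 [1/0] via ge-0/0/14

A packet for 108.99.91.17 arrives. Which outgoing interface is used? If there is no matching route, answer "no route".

ge-0/0/15

Routes whose prefix contains 108.99.91.17:
  108.64.0.0/10 (108.64.0.0 - 108.127.255.255) -> ge-0/0/14
  108.98.0.0/15 (108.98.0.0 - 108.99.255.255) -> ge-0/0/15
More-specific entries that do NOT match:
  108.99.91.48/29 (108.99.91.48 - 108.99.91.55) does not contain 108.99.91.17
  108.99.91.128/26 (108.99.91.128 - 108.99.91.191) does not contain 108.99.91.17
  108.99.64.0/20 (108.99.64.0 - 108.99.79.255) does not contain 108.99.91.17
  108.99.0.0/18 (108.99.0.0 - 108.99.63.255) does not contain 108.99.91.17
Longest matching prefix is /15 -> interface ge-0/0/15.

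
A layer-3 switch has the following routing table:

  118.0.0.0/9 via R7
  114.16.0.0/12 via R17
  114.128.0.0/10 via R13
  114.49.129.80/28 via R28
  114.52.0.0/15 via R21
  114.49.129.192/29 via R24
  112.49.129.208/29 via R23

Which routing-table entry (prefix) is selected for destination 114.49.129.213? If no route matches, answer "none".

114.49.129.213 is outside every listed prefix and there is no default route.

none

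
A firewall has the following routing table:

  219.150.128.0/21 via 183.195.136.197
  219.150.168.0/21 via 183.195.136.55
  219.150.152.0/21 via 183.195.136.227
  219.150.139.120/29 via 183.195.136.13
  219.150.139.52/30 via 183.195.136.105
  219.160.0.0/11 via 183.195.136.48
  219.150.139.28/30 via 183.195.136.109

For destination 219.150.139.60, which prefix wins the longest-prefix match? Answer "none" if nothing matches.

none

219.150.139.60 is outside every listed prefix and there is no default route.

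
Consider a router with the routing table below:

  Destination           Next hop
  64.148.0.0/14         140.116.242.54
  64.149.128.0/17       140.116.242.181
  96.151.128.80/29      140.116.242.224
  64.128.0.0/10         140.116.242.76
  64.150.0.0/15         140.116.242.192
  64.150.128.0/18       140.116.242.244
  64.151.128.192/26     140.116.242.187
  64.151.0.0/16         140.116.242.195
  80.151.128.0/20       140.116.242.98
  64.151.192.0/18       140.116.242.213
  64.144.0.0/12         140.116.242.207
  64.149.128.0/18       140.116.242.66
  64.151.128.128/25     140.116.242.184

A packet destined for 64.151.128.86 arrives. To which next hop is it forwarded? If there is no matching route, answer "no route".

Routes whose prefix contains 64.151.128.86:
  64.128.0.0/10 (64.128.0.0 - 64.191.255.255) -> 140.116.242.76
  64.144.0.0/12 (64.144.0.0 - 64.159.255.255) -> 140.116.242.207
  64.148.0.0/14 (64.148.0.0 - 64.151.255.255) -> 140.116.242.54
  64.150.0.0/15 (64.150.0.0 - 64.151.255.255) -> 140.116.242.192
  64.151.0.0/16 (64.151.0.0 - 64.151.255.255) -> 140.116.242.195
More-specific entries that do NOT match:
  96.151.128.80/29 (96.151.128.80 - 96.151.128.87) does not contain 64.151.128.86
  64.151.128.192/26 (64.151.128.192 - 64.151.128.255) does not contain 64.151.128.86
  64.151.128.128/25 (64.151.128.128 - 64.151.128.255) does not contain 64.151.128.86
  80.151.128.0/20 (80.151.128.0 - 80.151.143.255) does not contain 64.151.128.86
  64.150.128.0/18 (64.150.128.0 - 64.150.191.255) does not contain 64.151.128.86
  64.151.192.0/18 (64.151.192.0 - 64.151.255.255) does not contain 64.151.128.86
  64.149.128.0/18 (64.149.128.0 - 64.149.191.255) does not contain 64.151.128.86
  64.149.128.0/17 (64.149.128.0 - 64.149.255.255) does not contain 64.151.128.86
Longest matching prefix is /16 -> next hop 140.116.242.195.

140.116.242.195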